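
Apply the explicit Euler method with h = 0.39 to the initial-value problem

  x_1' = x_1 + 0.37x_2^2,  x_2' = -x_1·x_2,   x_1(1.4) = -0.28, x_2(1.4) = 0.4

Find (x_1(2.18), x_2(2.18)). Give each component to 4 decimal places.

Euler on (x_1,x_2): x_1_{n+1} = x_1_n + h·x_1', x_2_{n+1} = x_2_n + h·x_2'.
1.400000: (-0.280000, 0.400000); f=(-0.220800, 0.112000) → (-0.366112, 0.443680)
1.790000: (-0.366112, 0.443680); f=(-0.293277, 0.162437) → (-0.480490, 0.507030)
(x_1(2.18), x_2(2.18)) ≈ (-0.4805, 0.5070)

-0.4805, 0.5070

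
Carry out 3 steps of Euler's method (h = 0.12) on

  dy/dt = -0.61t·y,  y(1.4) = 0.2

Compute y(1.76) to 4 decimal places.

Euler: y_{n+1} = y_n + h·f(t_n, y_n).
t=1.400000, y=0.200000: f=-0.170800 → y ← 0.200000 + 0.12·(-0.170800) = 0.179504
t=1.520000, y=0.179504: f=-0.166436 → y ← 0.179504 + 0.12·(-0.166436) = 0.159532
t=1.640000, y=0.159532: f=-0.159595 → y ← 0.159532 + 0.12·(-0.159595) = 0.140380
y(1.76) ≈ 0.1404

0.1404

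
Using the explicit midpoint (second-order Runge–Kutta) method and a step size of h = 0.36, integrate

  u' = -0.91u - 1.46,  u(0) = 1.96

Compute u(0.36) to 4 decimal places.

Midpoint: k1 = f(x_n, u_n); k2 = f(x_n + h/2, u_n + (h/2)·k1); u_{n+1} = u_n + h·k2.
x=0.000000, u=1.960000:
  k1 = f(0.000000, 1.960000) = -3.243600
  k2 = f(0.180000, 1.376152) = -2.712298
  u ← 1.960000 + 0.36·(-2.712298) = 0.983573
u(0.36) ≈ 0.9836

0.9836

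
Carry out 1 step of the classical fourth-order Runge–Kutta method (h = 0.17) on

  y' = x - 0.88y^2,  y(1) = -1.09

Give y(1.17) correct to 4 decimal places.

-1.0830

RK4: k1 = f(x_n, y_n); k2 = f(x_n + h/2, y_n + (h/2)·k1); k3 = f(x_n + h/2, y_n + (h/2)·k2); k4 = f(x_n + h, y_n + h·k3); y_{n+1} = y_n + (h/6)·(k1 + 2k2 + 2k3 + k4).
x=1.000000, y=-1.090000:
  k1 = f(1.000000, -1.090000) = -0.045528
  k2 = f(1.085000, -1.093870) = 0.032035
  k3 = f(1.085000, -1.087277) = 0.044689
  k4 = f(1.170000, -1.082403) = 0.138996
  y ← -1.090000 + (0.17/6)·(k1 + 2k2 + 2k3 + k4) = -1.083004
y(1.17) ≈ -1.0830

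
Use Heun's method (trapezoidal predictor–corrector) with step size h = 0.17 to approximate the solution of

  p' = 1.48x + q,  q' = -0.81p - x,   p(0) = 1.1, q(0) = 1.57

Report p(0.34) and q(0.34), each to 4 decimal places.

1.6566, 1.1338

Heun on (p,q): k1 = f(x_n, state_n); k2 = f(x_n + h, state_n + h·k1); state_{n+1} = state_n + (h/2)·(k1 + k2).
0.000000: (1.100000, 1.570000)
  k1 = (1.570000, -0.891000)
  predictor → (1.366900, 1.418530)
  k2 = (1.670130, -1.277189)
  → (1.375411, 1.385704)
0.170000: (1.375411, 1.385704)
  k1 = (1.637304, -1.284083)
  predictor → (1.653753, 1.167410)
  k2 = (1.670610, -1.679540)
  → (1.656584, 1.133796)
(p(0.34), q(0.34)) ≈ (1.6566, 1.1338)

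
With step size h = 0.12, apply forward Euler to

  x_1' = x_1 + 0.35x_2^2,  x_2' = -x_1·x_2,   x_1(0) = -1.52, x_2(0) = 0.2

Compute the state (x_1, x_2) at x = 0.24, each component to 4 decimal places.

Euler on (x_1,x_2): x_1_{n+1} = x_1_n + h·x_1', x_2_{n+1} = x_2_n + h·x_2'.
0.000000: (-1.520000, 0.200000); f=(-1.506000, 0.304000) → (-1.700720, 0.236480)
0.120000: (-1.700720, 0.236480); f=(-1.681147, 0.402186) → (-1.902458, 0.284742)
(x_1(0.24), x_2(0.24)) ≈ (-1.9025, 0.2847)

-1.9025, 0.2847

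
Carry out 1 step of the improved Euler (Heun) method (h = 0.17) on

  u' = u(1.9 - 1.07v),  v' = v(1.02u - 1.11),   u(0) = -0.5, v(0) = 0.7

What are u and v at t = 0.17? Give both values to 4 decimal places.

-0.6179, 0.5295

Heun on (u,v): k1 = f(t_n, state_n); k2 = f(t_n + h, state_n + h·k1); state_{n+1} = state_n + (h/2)·(k1 + k2).
0.000000: (-0.500000, 0.700000)
  k1 = (-0.575500, -1.134000)
  predictor → (-0.597835, 0.507220)
  k2 = (-0.811426, -0.872313)
  → (-0.617889, 0.529463)
(u(0.17), v(0.17)) ≈ (-0.6179, 0.5295)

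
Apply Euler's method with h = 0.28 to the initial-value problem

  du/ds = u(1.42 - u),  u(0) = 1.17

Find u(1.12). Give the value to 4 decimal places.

Euler: u_{n+1} = u_n + h·f(s_n, u_n).
s=0.000000, u=1.170000: f=0.292500 → u ← 1.170000 + 0.28·0.292500 = 1.251900
s=0.280000, u=1.251900: f=0.210444 → u ← 1.251900 + 0.28·0.210444 = 1.310824
s=0.560000, u=1.310824: f=0.143110 → u ← 1.310824 + 0.28·0.143110 = 1.350895
s=0.840000, u=1.350895: f=0.093353 → u ← 1.350895 + 0.28·0.093353 = 1.377034
u(1.12) ≈ 1.3770

1.3770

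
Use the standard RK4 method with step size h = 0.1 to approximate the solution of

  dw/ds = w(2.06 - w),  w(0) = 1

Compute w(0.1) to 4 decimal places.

RK4: k1 = f(s_n, w_n); k2 = f(s_n + h/2, w_n + (h/2)·k1); k3 = f(s_n + h/2, w_n + (h/2)·k2); k4 = f(s_n + h, w_n + h·k3); w_{n+1} = w_n + (h/6)·(k1 + 2k2 + 2k3 + k4).
s=0.000000, w=1.000000:
  k1 = f(0.000000, 1.000000) = 1.060000
  k2 = f(0.050000, 1.053000) = 1.060371
  k3 = f(0.050000, 1.053019) = 1.060370
  k4 = f(0.100000, 1.106037) = 1.055118
  w ← 1.000000 + (0.1/6)·(k1 + 2k2 + 2k3 + k4) = 1.105943
w(0.1) ≈ 1.1059

1.1059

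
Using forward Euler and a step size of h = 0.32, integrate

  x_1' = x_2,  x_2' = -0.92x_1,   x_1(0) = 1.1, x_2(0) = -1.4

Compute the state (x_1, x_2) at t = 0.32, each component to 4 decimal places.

0.6520, -1.7238

Euler on (x_1,x_2): x_1_{n+1} = x_1_n + h·x_1', x_2_{n+1} = x_2_n + h·x_2'.
0.000000: (1.100000, -1.400000); f=(-1.400000, -1.012000) → (0.652000, -1.723840)
(x_1(0.32), x_2(0.32)) ≈ (0.6520, -1.7238)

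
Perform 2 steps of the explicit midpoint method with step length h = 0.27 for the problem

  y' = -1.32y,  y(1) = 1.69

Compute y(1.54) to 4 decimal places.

Midpoint: k1 = f(x_n, y_n); k2 = f(x_n + h/2, y_n + (h/2)·k1); y_{n+1} = y_n + h·k2.
x=1.000000, y=1.690000:
  k1 = f(1.000000, 1.690000) = -2.230800
  k2 = f(1.135000, 1.388842) = -1.833271
  y ← 1.690000 + 0.27·(-1.833271) = 1.195017
x=1.270000, y=1.195017:
  k1 = f(1.270000, 1.195017) = -1.577422
  k2 = f(1.405000, 0.982065) = -1.296325
  y ← 1.195017 + 0.27·(-1.296325) = 0.845009
y(1.54) ≈ 0.8450

0.8450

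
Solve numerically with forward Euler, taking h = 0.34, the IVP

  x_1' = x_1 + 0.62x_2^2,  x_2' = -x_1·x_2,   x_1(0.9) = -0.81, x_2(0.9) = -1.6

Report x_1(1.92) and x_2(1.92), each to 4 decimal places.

1.4301, -2.2988

Euler on (x_1,x_2): x_1_{n+1} = x_1_n + h·x_1', x_2_{n+1} = x_2_n + h·x_2'.
0.900000: (-0.810000, -1.600000); f=(0.777200, -1.296000) → (-0.545752, -2.040640)
1.240000: (-0.545752, -2.040640); f=(2.036059, -1.113683) → (0.146508, -2.419292)
1.580000: (0.146508, -2.419292); f=(3.775353, 0.354446) → (1.430128, -2.298781)
(x_1(1.92), x_2(1.92)) ≈ (1.4301, -2.2988)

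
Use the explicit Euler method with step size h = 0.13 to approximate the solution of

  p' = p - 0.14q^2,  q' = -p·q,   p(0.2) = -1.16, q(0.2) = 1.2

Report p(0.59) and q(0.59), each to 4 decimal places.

-1.7943, 1.9467

Euler on (p,q): p_{n+1} = p_n + h·p', q_{n+1} = q_n + h·q'.
0.200000: (-1.160000, 1.200000); f=(-1.361600, 1.392000) → (-1.337008, 1.380960)
0.330000: (-1.337008, 1.380960); f=(-1.603995, 1.846355) → (-1.545527, 1.620986)
0.460000: (-1.545527, 1.620986); f=(-1.913391, 2.505278) → (-1.794268, 1.946672)
(p(0.59), q(0.59)) ≈ (-1.7943, 1.9467)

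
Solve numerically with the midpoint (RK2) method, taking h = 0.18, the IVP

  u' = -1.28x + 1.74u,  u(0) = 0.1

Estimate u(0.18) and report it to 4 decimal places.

0.1155

Midpoint: k1 = f(x_n, u_n); k2 = f(x_n + h/2, u_n + (h/2)·k1); u_{n+1} = u_n + h·k2.
x=0.000000, u=0.100000:
  k1 = f(0.000000, 0.100000) = 0.174000
  k2 = f(0.090000, 0.115660) = 0.086048
  u ← 0.100000 + 0.18·0.086048 = 0.115489
u(0.18) ≈ 0.1155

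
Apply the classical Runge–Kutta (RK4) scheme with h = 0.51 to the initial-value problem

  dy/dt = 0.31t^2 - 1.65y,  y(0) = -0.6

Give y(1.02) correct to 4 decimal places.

-0.0370

RK4: k1 = f(t_n, y_n); k2 = f(t_n + h/2, y_n + (h/2)·k1); k3 = f(t_n + h/2, y_n + (h/2)·k2); k4 = f(t_n + h, y_n + h·k3); y_{n+1} = y_n + (h/6)·(k1 + 2k2 + 2k3 + k4).
t=0.000000, y=-0.600000:
  k1 = f(0.000000, -0.600000) = 0.990000
  k2 = f(0.255000, -0.347550) = 0.593615
  k3 = f(0.255000, -0.448628) = 0.760394
  k4 = f(0.510000, -0.212199) = 0.430759
  y ← -0.600000 + (0.51/6)·(k1 + 2k2 + 2k3 + k4) = -0.249054
t=0.510000, y=-0.249054:
  k1 = f(0.510000, -0.249054) = 0.491570
  k2 = f(0.765000, -0.123704) = 0.385531
  k3 = f(0.765000, -0.150744) = 0.430147
  k4 = f(1.020000, -0.029679) = 0.371494
  y ← -0.249054 + (0.51/6)·(k1 + 2k2 + 2k3 + k4) = -0.037028
y(1.02) ≈ -0.0370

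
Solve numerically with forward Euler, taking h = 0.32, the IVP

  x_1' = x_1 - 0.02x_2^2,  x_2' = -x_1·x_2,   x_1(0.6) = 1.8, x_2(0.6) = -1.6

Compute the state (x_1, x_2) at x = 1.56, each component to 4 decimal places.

Euler on (x_1,x_2): x_1_{n+1} = x_1_n + h·x_1', x_2_{n+1} = x_2_n + h·x_2'.
0.600000: (1.800000, -1.600000); f=(1.748800, 2.880000) → (2.359616, -0.678400)
0.920000: (2.359616, -0.678400); f=(2.350411, 1.600763) → (3.111748, -0.166156)
1.240000: (3.111748, -0.166156); f=(3.111196, 0.517035) → (4.107330, -0.000705)
(x_1(1.56), x_2(1.56)) ≈ (4.1073, -0.0007)

4.1073, -0.0007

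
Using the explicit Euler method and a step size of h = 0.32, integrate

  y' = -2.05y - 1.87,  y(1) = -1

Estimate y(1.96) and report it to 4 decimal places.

Euler: y_{n+1} = y_n + h·f(t_n, y_n).
t=1.000000, y=-1.000000: f=0.180000 → y ← -1.000000 + 0.32·0.180000 = -0.942400
t=1.320000, y=-0.942400: f=0.061920 → y ← -0.942400 + 0.32·0.061920 = -0.922586
t=1.640000, y=-0.922586: f=0.021300 → y ← -0.922586 + 0.32·0.021300 = -0.915769
y(1.96) ≈ -0.9158

-0.9158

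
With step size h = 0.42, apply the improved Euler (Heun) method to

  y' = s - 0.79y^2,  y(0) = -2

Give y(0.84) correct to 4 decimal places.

Heun: k1 = f(s_n, y_n); k2 = f(s_n + h, y_n + h·k1); y_{n+1} = y_n + (h/2)·(k1 + k2).
s=0.000000, y=-2.000000:
  k1 = f(0.000000, -2.000000) = -3.160000
  k2 = f(0.420000, -3.327200) = -8.325505
  y ← -2.000000 + (0.42/2)·(-3.160000 + (-8.325505)) = -4.411956
s=0.420000, y=-4.411956:
  k1 = f(0.420000, -4.411956) = -14.957632
  k2 = f(0.840000, -10.694161) = -89.508421
  y ← -4.411956 + (0.42/2)·(-14.957632 + (-89.508421)) = -26.349827
y(0.84) ≈ -26.3498

-26.3498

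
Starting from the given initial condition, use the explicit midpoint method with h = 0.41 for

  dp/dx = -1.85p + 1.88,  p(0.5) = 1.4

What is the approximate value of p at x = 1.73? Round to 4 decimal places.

1.0731

Midpoint: k1 = f(x_n, p_n); k2 = f(x_n + h/2, p_n + (h/2)·k1); p_{n+1} = p_n + h·k2.
x=0.500000, p=1.400000:
  k1 = f(0.500000, 1.400000) = -0.710000
  k2 = f(0.705000, 1.254450) = -0.440732
  p ← 1.400000 + 0.41·(-0.440732) = 1.219300
x=0.910000, p=1.219300:
  k1 = f(0.910000, 1.219300) = -0.375704
  k2 = f(1.115000, 1.142280) = -0.233219
  p ← 1.219300 + 0.41·(-0.233219) = 1.123680
x=1.320000, p=1.123680:
  k1 = f(1.320000, 1.123680) = -0.198808
  k2 = f(1.525000, 1.082924) = -0.123410
  p ← 1.123680 + 0.41·(-0.123410) = 1.073082
p(1.73) ≈ 1.0731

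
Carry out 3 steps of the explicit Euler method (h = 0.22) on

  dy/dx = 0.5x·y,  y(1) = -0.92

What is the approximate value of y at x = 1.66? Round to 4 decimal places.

Euler: y_{n+1} = y_n + h·f(x_n, y_n).
x=1.000000, y=-0.920000: f=-0.460000 → y ← -0.920000 + 0.22·(-0.460000) = -1.021200
x=1.220000, y=-1.021200: f=-0.622932 → y ← -1.021200 + 0.22·(-0.622932) = -1.158245
x=1.440000, y=-1.158245: f=-0.833936 → y ← -1.158245 + 0.22·(-0.833936) = -1.341711
y(1.66) ≈ -1.3417

-1.3417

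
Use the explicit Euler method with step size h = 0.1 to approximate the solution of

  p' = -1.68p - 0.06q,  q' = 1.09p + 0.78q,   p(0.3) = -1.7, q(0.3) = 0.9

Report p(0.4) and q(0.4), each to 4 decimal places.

-1.4198, 0.7849

Euler on (p,q): p_{n+1} = p_n + h·p', q_{n+1} = q_n + h·q'.
0.300000: (-1.700000, 0.900000); f=(2.802000, -1.151000) → (-1.419800, 0.784900)
(p(0.4), q(0.4)) ≈ (-1.4198, 0.7849)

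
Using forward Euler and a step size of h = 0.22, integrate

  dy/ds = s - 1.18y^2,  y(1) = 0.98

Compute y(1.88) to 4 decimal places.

1.1288

Euler: y_{n+1} = y_n + h·f(s_n, y_n).
s=1.000000, y=0.980000: f=-0.133272 → y ← 0.980000 + 0.22·(-0.133272) = 0.950680
s=1.220000, y=0.950680: f=0.153525 → y ← 0.950680 + 0.22·0.153525 = 0.984456
s=1.440000, y=0.984456: f=0.296400 → y ← 0.984456 + 0.22·0.296400 = 1.049664
s=1.660000, y=1.049664: f=0.359884 → y ← 1.049664 + 0.22·0.359884 = 1.128838
y(1.88) ≈ 1.1288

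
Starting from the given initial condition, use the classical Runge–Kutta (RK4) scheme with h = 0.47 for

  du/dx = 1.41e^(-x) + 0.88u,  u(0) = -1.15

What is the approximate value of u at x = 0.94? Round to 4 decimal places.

RK4: k1 = f(x_n, u_n); k2 = f(x_n + h/2, u_n + (h/2)·k1); k3 = f(x_n + h/2, u_n + (h/2)·k2); k4 = f(x_n + h, u_n + h·k3); u_{n+1} = u_n + (h/6)·(k1 + 2k2 + 2k3 + k4).
x=0.000000, u=-1.150000:
  k1 = f(0.000000, -1.150000) = 0.398000
  k2 = f(0.235000, -1.056470) = 0.185011
  k3 = f(0.235000, -1.106522) = 0.140965
  k4 = f(0.470000, -1.083746) = -0.072444
  u ← -1.150000 + (0.47/6)·(k1 + 2k2 + 2k3 + k4) = -1.073428
x=0.470000, u=-1.073428:
  k1 = f(0.470000, -1.073428) = -0.063364
  k2 = f(0.705000, -1.088319) = -0.261028
  k3 = f(0.705000, -1.134770) = -0.301904
  k4 = f(0.940000, -1.215324) = -0.518699
  u ← -1.073428 + (0.47/6)·(k1 + 2k2 + 2k3 + k4) = -1.207216
u(0.94) ≈ -1.2072

-1.2072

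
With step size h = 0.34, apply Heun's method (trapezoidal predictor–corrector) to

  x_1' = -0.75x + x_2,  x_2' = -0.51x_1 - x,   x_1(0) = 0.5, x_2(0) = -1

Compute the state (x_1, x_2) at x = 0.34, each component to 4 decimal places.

0.1019, -1.1150

Heun on (x_1,x_2): k1 = f(x_n, state_n); k2 = f(x_n + h, state_n + h·k1); state_{n+1} = state_n + (h/2)·(k1 + k2).
0.000000: (0.500000, -1.000000)
  k1 = (-1.000000, -0.255000)
  predictor → (0.160000, -1.086700)
  k2 = (-1.341700, -0.421600)
  → (0.101911, -1.115022)
(x_1(0.34), x_2(0.34)) ≈ (0.1019, -1.1150)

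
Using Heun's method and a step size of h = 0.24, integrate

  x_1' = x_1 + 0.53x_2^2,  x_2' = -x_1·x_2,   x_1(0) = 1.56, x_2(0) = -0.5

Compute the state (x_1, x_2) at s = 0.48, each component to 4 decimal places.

2.5549, -0.2008

Heun on (x_1,x_2): k1 = f(s_n, state_n); k2 = f(s_n + h, state_n + h·k1); state_{n+1} = state_n + (h/2)·(k1 + k2).
0.000000: (1.560000, -0.500000)
  k1 = (1.692500, 0.780000)
  predictor → (1.966200, -0.312800)
  k2 = (2.018057, 0.615027)
  → (2.005267, -0.332597)
0.240000: (2.005267, -0.332597)
  k1 = (2.063896, 0.666945)
  predictor → (2.500602, -0.172530)
  k2 = (2.516378, 0.431429)
  → (2.554900, -0.200792)
(x_1(0.48), x_2(0.48)) ≈ (2.5549, -0.2008)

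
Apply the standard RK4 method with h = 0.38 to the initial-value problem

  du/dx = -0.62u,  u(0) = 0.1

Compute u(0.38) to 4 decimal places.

RK4: k1 = f(x_n, u_n); k2 = f(x_n + h/2, u_n + (h/2)·k1); k3 = f(x_n + h/2, u_n + (h/2)·k2); k4 = f(x_n + h, u_n + h·k3); u_{n+1} = u_n + (h/6)·(k1 + 2k2 + 2k3 + k4).
x=0.000000, u=0.100000:
  k1 = f(0.000000, 0.100000) = -0.062000
  k2 = f(0.190000, 0.088220) = -0.054696
  k3 = f(0.190000, 0.089608) = -0.055557
  k4 = f(0.380000, 0.078888) = -0.048911
  u ← 0.100000 + (0.38/6)·(k1 + 2k2 + 2k3 + k4) = 0.079010
u(0.38) ≈ 0.0790

0.0790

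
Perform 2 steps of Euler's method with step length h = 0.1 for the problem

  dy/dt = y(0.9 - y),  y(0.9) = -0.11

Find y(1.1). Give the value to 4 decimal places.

-0.1335

Euler: y_{n+1} = y_n + h·f(t_n, y_n).
t=0.900000, y=-0.110000: f=-0.111100 → y ← -0.110000 + 0.1·(-0.111100) = -0.121110
t=1.000000, y=-0.121110: f=-0.123667 → y ← -0.121110 + 0.1·(-0.123667) = -0.133477
y(1.1) ≈ -0.1335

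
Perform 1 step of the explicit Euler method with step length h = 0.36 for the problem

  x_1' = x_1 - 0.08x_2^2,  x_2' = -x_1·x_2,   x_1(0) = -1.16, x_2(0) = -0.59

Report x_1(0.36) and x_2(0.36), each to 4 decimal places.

Euler on (x_1,x_2): x_1_{n+1} = x_1_n + h·x_1', x_2_{n+1} = x_2_n + h·x_2'.
0.000000: (-1.160000, -0.590000); f=(-1.187848, -0.684400) → (-1.587625, -0.836384)
(x_1(0.36), x_2(0.36)) ≈ (-1.5876, -0.8364)

-1.5876, -0.8364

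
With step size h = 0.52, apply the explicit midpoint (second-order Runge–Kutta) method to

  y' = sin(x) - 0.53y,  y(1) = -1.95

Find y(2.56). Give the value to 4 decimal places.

0.0457

Midpoint: k1 = f(x_n, y_n); k2 = f(x_n + h/2, y_n + (h/2)·k1); y_{n+1} = y_n + h·k2.
x=1.000000, y=-1.950000:
  k1 = f(1.000000, -1.950000) = 1.874971
  k2 = f(1.260000, -1.462508) = 1.727219
  y ← -1.950000 + 0.52·1.727219 = -1.051846
x=1.520000, y=-1.051846:
  k1 = f(1.520000, -1.051846) = 1.556188
  k2 = f(1.780000, -0.647237) = 1.321232
  y ← -1.051846 + 0.52·1.321232 = -0.364805
x=2.040000, y=-0.364805:
  k1 = f(2.040000, -0.364805) = 1.085275
  k2 = f(2.300000, -0.082634) = 0.789501
  y ← -0.364805 + 0.52·0.789501 = 0.045735
y(2.56) ≈ 0.0457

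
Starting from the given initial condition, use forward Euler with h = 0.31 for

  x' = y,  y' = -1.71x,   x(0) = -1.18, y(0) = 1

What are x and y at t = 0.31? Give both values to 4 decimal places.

-0.8700, 1.6255

Euler on (x,y): x_{n+1} = x_n + h·x', y_{n+1} = y_n + h·y'.
0.000000: (-1.180000, 1.000000); f=(1.000000, 2.017800) → (-0.870000, 1.625518)
(x(0.31), y(0.31)) ≈ (-0.8700, 1.6255)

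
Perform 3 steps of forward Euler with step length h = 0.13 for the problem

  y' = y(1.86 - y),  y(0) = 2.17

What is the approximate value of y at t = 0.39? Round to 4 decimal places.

Euler: y_{n+1} = y_n + h·f(t_n, y_n).
t=0.000000, y=2.170000: f=-0.672700 → y ← 2.170000 + 0.13·(-0.672700) = 2.082549
t=0.130000, y=2.082549: f=-0.463469 → y ← 2.082549 + 0.13·(-0.463469) = 2.022298
t=0.260000, y=2.022298: f=-0.328215 → y ← 2.022298 + 0.13·(-0.328215) = 1.979630
y(0.39) ≈ 1.9796

1.9796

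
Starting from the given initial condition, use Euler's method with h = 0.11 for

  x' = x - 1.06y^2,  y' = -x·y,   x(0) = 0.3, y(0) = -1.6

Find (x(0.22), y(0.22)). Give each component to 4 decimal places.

-0.2408, -1.5413

Euler on (x,y): x_{n+1} = x_n + h·x', y_{n+1} = y_n + h·y'.
0.000000: (0.300000, -1.600000); f=(-2.413600, 0.480000) → (0.034504, -1.547200)
0.110000: (0.034504, -1.547200); f=(-2.502954, 0.053385) → (-0.240821, -1.541328)
(x(0.22), y(0.22)) ≈ (-0.2408, -1.5413)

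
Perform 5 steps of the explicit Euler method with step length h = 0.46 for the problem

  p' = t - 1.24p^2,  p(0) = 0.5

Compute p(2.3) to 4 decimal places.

1.2639

Euler: p_{n+1} = p_n + h·f(t_n, p_n).
t=0.000000, p=0.500000: f=-0.310000 → p ← 0.500000 + 0.46·(-0.310000) = 0.357400
t=0.460000, p=0.357400: f=0.301609 → p ← 0.357400 + 0.46·0.301609 = 0.496140
t=0.920000, p=0.496140: f=0.614768 → p ← 0.496140 + 0.46·0.614768 = 0.778933
t=1.380000, p=0.778933: f=0.627646 → p ← 0.778933 + 0.46·0.627646 = 1.067650
t=1.840000, p=1.067650: f=0.426552 → p ← 1.067650 + 0.46·0.426552 = 1.263864
p(2.3) ≈ 1.2639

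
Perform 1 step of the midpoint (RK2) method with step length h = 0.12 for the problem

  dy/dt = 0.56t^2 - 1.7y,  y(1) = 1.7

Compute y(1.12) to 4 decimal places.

1.4572

Midpoint: k1 = f(t_n, y_n); k2 = f(t_n + h/2, y_n + (h/2)·k1); y_{n+1} = y_n + h·k2.
t=1.000000, y=1.700000:
  k1 = f(1.000000, 1.700000) = -2.330000
  k2 = f(1.060000, 1.560200) = -2.023124
  y ← 1.700000 + 0.12·(-2.023124) = 1.457225
y(1.12) ≈ 1.4572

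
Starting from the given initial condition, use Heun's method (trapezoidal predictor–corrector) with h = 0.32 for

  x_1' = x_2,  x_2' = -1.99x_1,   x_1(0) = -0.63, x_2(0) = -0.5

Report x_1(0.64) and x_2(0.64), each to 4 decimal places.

-0.6672, 0.4192

Heun on (x_1,x_2): k1 = f(t_n, state_n); k2 = f(t_n + h, state_n + h·k1); state_{n+1} = state_n + (h/2)·(k1 + k2).
0.000000: (-0.630000, -0.500000)
  k1 = (-0.500000, 1.253700)
  predictor → (-0.790000, -0.098816)
  k2 = (-0.098816, 1.572100)
  → (-0.725811, -0.047872)
0.320000: (-0.725811, -0.047872)
  k1 = (-0.047872, 1.444363)
  predictor → (-0.741130, 0.414324)
  k2 = (0.414324, 1.474848)
  → (-0.667178, 0.419202)
(x_1(0.64), x_2(0.64)) ≈ (-0.6672, 0.4192)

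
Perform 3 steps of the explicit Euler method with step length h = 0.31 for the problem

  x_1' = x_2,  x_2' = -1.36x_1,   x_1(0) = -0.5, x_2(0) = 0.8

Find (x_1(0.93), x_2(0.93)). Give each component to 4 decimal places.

0.4076, 1.0912

Euler on (x_1,x_2): x_1_{n+1} = x_1_n + h·x_1', x_2_{n+1} = x_2_n + h·x_2'.
0.000000: (-0.500000, 0.800000); f=(0.800000, 0.680000) → (-0.252000, 1.010800)
0.310000: (-0.252000, 1.010800); f=(1.010800, 0.342720) → (0.061348, 1.117043)
0.620000: (0.061348, 1.117043); f=(1.117043, -0.083433) → (0.407631, 1.091179)
(x_1(0.93), x_2(0.93)) ≈ (0.4076, 1.0912)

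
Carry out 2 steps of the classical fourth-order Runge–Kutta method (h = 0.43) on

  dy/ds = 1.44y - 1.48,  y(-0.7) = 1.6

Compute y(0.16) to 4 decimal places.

RK4: k1 = f(s_n, y_n); k2 = f(s_n + h/2, y_n + (h/2)·k1); k3 = f(s_n + h/2, y_n + (h/2)·k2); k4 = f(s_n + h, y_n + h·k3); y_{n+1} = y_n + (h/6)·(k1 + 2k2 + 2k3 + k4).
s=-0.700000, y=1.600000:
  k1 = f(-0.700000, 1.600000) = 0.824000
  k2 = f(-0.485000, 1.777160) = 1.079110
  k3 = f(-0.485000, 1.832009) = 1.158093
  k4 = f(-0.270000, 2.097980) = 1.541091
  y ← 1.600000 + (0.43/6)·(k1 + 2k2 + 2k3 + k4) = 2.090164
s=-0.270000, y=2.090164:
  k1 = f(-0.270000, 2.090164) = 1.529836
  k2 = f(-0.055000, 2.419079) = 2.003473
  k3 = f(-0.055000, 2.520911) = 2.150111
  k4 = f(0.160000, 3.014712) = 2.861185
  y ← 2.090164 + (0.43/6)·(k1 + 2k2 + 2k3 + k4) = 3.000201
y(0.16) ≈ 3.0002

3.0002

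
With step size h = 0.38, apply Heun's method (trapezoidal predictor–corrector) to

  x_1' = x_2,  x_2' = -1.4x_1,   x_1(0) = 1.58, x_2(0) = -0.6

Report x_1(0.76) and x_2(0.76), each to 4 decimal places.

Heun on (x_1,x_2): k1 = f(t_n, state_n); k2 = f(t_n + h, state_n + h·k1); state_{n+1} = state_n + (h/2)·(k1 + k2).
0.000000: (1.580000, -0.600000)
  k1 = (-0.600000, -2.212000)
  predictor → (1.352000, -1.440560)
  k2 = (-1.440560, -1.892800)
  → (1.192294, -1.379912)
0.380000: (1.192294, -1.379912)
  k1 = (-1.379912, -1.669211)
  predictor → (0.667927, -2.014212)
  k2 = (-2.014212, -0.935098)
  → (0.547410, -1.874731)
(x_1(0.76), x_2(0.76)) ≈ (0.5474, -1.8747)

0.5474, -1.8747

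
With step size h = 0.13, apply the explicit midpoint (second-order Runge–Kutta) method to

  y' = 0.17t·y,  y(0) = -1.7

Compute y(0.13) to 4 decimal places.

Midpoint: k1 = f(t_n, y_n); k2 = f(t_n + h/2, y_n + (h/2)·k1); y_{n+1} = y_n + h·k2.
t=0.000000, y=-1.700000:
  k1 = f(0.000000, -1.700000) = 0.000000
  k2 = f(0.065000, -1.700000) = -0.018785
  y ← -1.700000 + 0.13·(-0.018785) = -1.702442
y(0.13) ≈ -1.7024

-1.7024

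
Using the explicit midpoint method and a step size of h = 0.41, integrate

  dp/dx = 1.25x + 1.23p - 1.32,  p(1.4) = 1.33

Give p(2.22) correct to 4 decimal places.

Midpoint: k1 = f(x_n, p_n); k2 = f(x_n + h/2, p_n + (h/2)·k1); p_{n+1} = p_n + h·k2.
x=1.400000, p=1.330000:
  k1 = f(1.400000, 1.330000) = 2.065900
  k2 = f(1.605000, 1.753510) = 2.843067
  p ← 1.330000 + 0.41·2.843067 = 2.495657
x=1.810000, p=2.495657:
  k1 = f(1.810000, 2.495657) = 4.012159
  k2 = f(2.015000, 3.318150) = 5.280074
  p ← 2.495657 + 0.41·5.280074 = 4.660488
p(2.22) ≈ 4.6605

4.6605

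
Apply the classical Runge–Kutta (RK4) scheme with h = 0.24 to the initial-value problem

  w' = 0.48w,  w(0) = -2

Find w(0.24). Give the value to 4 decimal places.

RK4: k1 = f(t_n, w_n); k2 = f(t_n + h/2, w_n + (h/2)·k1); k3 = f(t_n + h/2, w_n + (h/2)·k2); k4 = f(t_n + h, w_n + h·k3); w_{n+1} = w_n + (h/6)·(k1 + 2k2 + 2k3 + k4).
t=0.000000, w=-2.000000:
  k1 = f(0.000000, -2.000000) = -0.960000
  k2 = f(0.120000, -2.115200) = -1.015296
  k3 = f(0.120000, -2.121836) = -1.018481
  k4 = f(0.240000, -2.244435) = -1.077329
  w ← -2.000000 + (0.24/6)·(k1 + 2k2 + 2k3 + k4) = -2.244195
w(0.24) ≈ -2.2442

-2.2442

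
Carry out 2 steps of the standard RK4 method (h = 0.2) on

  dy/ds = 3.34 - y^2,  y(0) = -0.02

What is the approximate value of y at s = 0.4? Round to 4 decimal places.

RK4: k1 = f(s_n, y_n); k2 = f(s_n + h/2, y_n + (h/2)·k1); k3 = f(s_n + h/2, y_n + (h/2)·k2); k4 = f(s_n + h, y_n + h·k3); y_{n+1} = y_n + (h/6)·(k1 + 2k2 + 2k3 + k4).
s=0.000000, y=-0.020000:
  k1 = f(0.000000, -0.020000) = 3.339600
  k2 = f(0.100000, 0.313960) = 3.241429
  k3 = f(0.100000, 0.304143) = 3.247497
  k4 = f(0.200000, 0.629499) = 2.943730
  y ← -0.020000 + (0.2/6)·(k1 + 2k2 + 2k3 + k4) = 0.622039
s=0.200000, y=0.622039:
  k1 = f(0.200000, 0.622039) = 2.953067
  k2 = f(0.300000, 0.917346) = 2.498476
  k3 = f(0.300000, 0.871887) = 2.579813
  k4 = f(0.400000, 1.138002) = 2.044951
  y ← 0.622039 + (0.2/6)·(k1 + 2k2 + 2k3 + k4) = 1.127193
y(0.4) ≈ 1.1272

1.1272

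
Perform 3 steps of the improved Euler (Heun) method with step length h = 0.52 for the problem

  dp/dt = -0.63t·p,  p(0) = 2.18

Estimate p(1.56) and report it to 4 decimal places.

1.0199

Heun: k1 = f(t_n, p_n); k2 = f(t_n + h, p_n + h·k1); p_{n+1} = p_n + (h/2)·(k1 + k2).
t=0.000000, p=2.180000:
  k1 = f(0.000000, 2.180000) = 0.000000
  k2 = f(0.520000, 2.180000) = -0.714168
  p ← 2.180000 + (0.52/2)·(0.000000 + (-0.714168)) = 1.994316
t=0.520000, p=1.994316:
  k1 = f(0.520000, 1.994316) = -0.653338
  k2 = f(1.040000, 1.654581) = -1.084081
  p ← 1.994316 + (0.52/2)·(-0.653338 + (-1.084081)) = 1.542587
t=1.040000, p=1.542587:
  k1 = f(1.040000, 1.542587) = -1.010703
  k2 = f(1.560000, 1.017022) = -0.999529
  p ← 1.542587 + (0.52/2)·(-1.010703 + (-0.999529)) = 1.019927
p(1.56) ≈ 1.0199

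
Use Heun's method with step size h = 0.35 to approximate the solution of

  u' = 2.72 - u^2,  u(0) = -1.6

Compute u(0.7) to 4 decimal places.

-1.2868

Heun: k1 = f(t_n, u_n); k2 = f(t_n + h, u_n + h·k1); u_{n+1} = u_n + (h/2)·(k1 + k2).
t=0.000000, u=-1.600000:
  k1 = f(0.000000, -1.600000) = 0.160000
  k2 = f(0.350000, -1.544000) = 0.336064
  u ← -1.600000 + (0.35/2)·(0.160000 + 0.336064) = -1.513189
t=0.350000, u=-1.513189:
  k1 = f(0.350000, -1.513189) = 0.430260
  k2 = f(0.700000, -1.362598) = 0.863327
  u ← -1.513189 + (0.35/2)·(0.430260 + 0.863327) = -1.286811
u(0.7) ≈ -1.2868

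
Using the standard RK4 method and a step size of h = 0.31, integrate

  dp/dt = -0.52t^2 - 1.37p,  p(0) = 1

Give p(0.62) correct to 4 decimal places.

0.3939

RK4: k1 = f(t_n, p_n); k2 = f(t_n + h/2, p_n + (h/2)·k1); k3 = f(t_n + h/2, p_n + (h/2)·k2); k4 = f(t_n + h, p_n + h·k3); p_{n+1} = p_n + (h/6)·(k1 + 2k2 + 2k3 + k4).
t=0.000000, p=1.000000:
  k1 = f(0.000000, 1.000000) = -1.370000
  k2 = f(0.155000, 0.787650) = -1.091574
  k3 = f(0.155000, 0.830806) = -1.150697
  k4 = f(0.310000, 0.643284) = -0.931271
  p ← 1.000000 + (0.31/6)·(k1 + 2k2 + 2k3 + k4) = 0.649400
t=0.310000, p=0.649400:
  k1 = f(0.310000, 0.649400) = -0.939650
  k2 = f(0.465000, 0.503754) = -0.802580
  k3 = f(0.465000, 0.525000) = -0.831687
  k4 = f(0.620000, 0.391577) = -0.736348
  p ← 0.649400 + (0.31/6)·(k1 + 2k2 + 2k3 + k4) = 0.393932
p(0.62) ≈ 0.3939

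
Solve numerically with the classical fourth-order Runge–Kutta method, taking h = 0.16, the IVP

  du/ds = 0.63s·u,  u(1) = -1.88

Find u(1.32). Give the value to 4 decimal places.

RK4: k1 = f(s_n, u_n); k2 = f(s_n + h/2, u_n + (h/2)·k1); k3 = f(s_n + h/2, u_n + (h/2)·k2); k4 = f(s_n + h, u_n + h·k3); u_{n+1} = u_n + (h/6)·(k1 + 2k2 + 2k3 + k4).
s=1.000000, u=-1.880000:
  k1 = f(1.000000, -1.880000) = -1.184400
  k2 = f(1.080000, -1.974752) = -1.343621
  k3 = f(1.080000, -1.987490) = -1.352288
  k4 = f(1.160000, -2.096366) = -1.532024
  u ← -1.880000 + (0.16/6)·(k1 + 2k2 + 2k3 + k4) = -2.096220
s=1.160000, u=-2.096220:
  k1 = f(1.160000, -2.096220) = -1.531917
  k2 = f(1.240000, -2.218773) = -1.733306
  k3 = f(1.240000, -2.234884) = -1.745892
  k4 = f(1.320000, -2.375562) = -1.975518
  u ← -2.096220 + (0.16/6)·(k1 + 2k2 + 2k3 + k4) = -2.375309
u(1.32) ≈ -2.3753

-2.3753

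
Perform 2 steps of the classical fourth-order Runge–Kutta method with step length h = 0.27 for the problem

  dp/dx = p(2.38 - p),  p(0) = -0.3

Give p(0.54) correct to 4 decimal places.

RK4: k1 = f(x_n, p_n); k2 = f(x_n + h/2, p_n + (h/2)·k1); k3 = f(x_n + h/2, p_n + (h/2)·k2); k4 = f(x_n + h, p_n + h·k3); p_{n+1} = p_n + (h/6)·(k1 + 2k2 + 2k3 + k4).
x=0.000000, p=-0.300000:
  k1 = f(0.000000, -0.300000) = -0.804000
  k2 = f(0.135000, -0.408540) = -1.139230
  k3 = f(0.135000, -0.453796) = -1.285966
  k4 = f(0.270000, -0.647211) = -1.959243
  p ← -0.300000 + (0.27/6)·(k1 + 2k2 + 2k3 + k4) = -0.642614
x=0.270000, p=-0.642614:
  k1 = f(0.270000, -0.642614) = -1.942372
  k2 = f(0.405000, -0.904834) = -2.972229
  k3 = f(0.405000, -1.043864) = -3.574050
  k4 = f(0.540000, -1.607607) = -6.410506
  p ← -0.642614 + (0.27/6)·(k1 + 2k2 + 2k3 + k4) = -1.607658
p(0.54) ≈ -1.6077

-1.6077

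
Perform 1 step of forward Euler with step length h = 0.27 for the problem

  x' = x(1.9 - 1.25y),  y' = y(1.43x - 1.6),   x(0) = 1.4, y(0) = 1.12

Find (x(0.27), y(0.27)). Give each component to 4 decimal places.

1.5890, 1.2416

Euler on (x,y): x_{n+1} = x_n + h·x', y_{n+1} = y_n + h·y'.
0.000000: (1.400000, 1.120000); f=(0.700000, 0.450240) → (1.589000, 1.241565)
(x(0.27), y(0.27)) ≈ (1.5890, 1.2416)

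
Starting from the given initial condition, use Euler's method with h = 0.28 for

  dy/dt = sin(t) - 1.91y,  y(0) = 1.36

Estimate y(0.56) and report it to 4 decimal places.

Euler: y_{n+1} = y_n + h·f(t_n, y_n).
t=0.000000, y=1.360000: f=-2.597600 → y ← 1.360000 + 0.28·(-2.597600) = 0.632672
t=0.280000, y=0.632672: f=-0.932048 → y ← 0.632672 + 0.28·(-0.932048) = 0.371699
y(0.56) ≈ 0.3717

0.3717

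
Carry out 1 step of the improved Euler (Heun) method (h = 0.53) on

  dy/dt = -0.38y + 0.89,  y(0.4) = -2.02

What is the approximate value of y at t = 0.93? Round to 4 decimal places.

-1.2299

Heun: k1 = f(t_n, y_n); k2 = f(t_n + h, y_n + h·k1); y_{n+1} = y_n + (h/2)·(k1 + k2).
t=0.400000, y=-2.020000:
  k1 = f(0.400000, -2.020000) = 1.657600
  k2 = f(0.930000, -1.141472) = 1.323759
  y ← -2.020000 + (0.53/2)·(1.657600 + 1.323759) = -1.229940
y(0.93) ≈ -1.2299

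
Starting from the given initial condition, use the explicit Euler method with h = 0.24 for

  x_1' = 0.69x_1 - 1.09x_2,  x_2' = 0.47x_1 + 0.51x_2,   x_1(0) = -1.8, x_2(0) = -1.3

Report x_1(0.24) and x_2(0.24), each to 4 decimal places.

Euler on (x_1,x_2): x_1_{n+1} = x_1_n + h·x_1', x_2_{n+1} = x_2_n + h·x_2'.
0.000000: (-1.800000, -1.300000); f=(0.175000, -1.509000) → (-1.758000, -1.662160)
(x_1(0.24), x_2(0.24)) ≈ (-1.7580, -1.6622)

-1.7580, -1.6622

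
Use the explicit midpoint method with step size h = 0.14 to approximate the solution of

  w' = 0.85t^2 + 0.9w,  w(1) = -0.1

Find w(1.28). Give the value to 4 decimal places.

0.2184

Midpoint: k1 = f(t_n, w_n); k2 = f(t_n + h/2, w_n + (h/2)·k1); w_{n+1} = w_n + h·k2.
t=1.000000, w=-0.100000:
  k1 = f(1.000000, -0.100000) = 0.760000
  k2 = f(1.070000, -0.046800) = 0.931045
  w ← -0.100000 + 0.14·0.931045 = 0.030346
t=1.140000, w=0.030346:
  k1 = f(1.140000, 0.030346) = 1.131972
  k2 = f(1.210000, 0.109584) = 1.343111
  w ← 0.030346 + 0.14·1.343111 = 0.218382
w(1.28) ≈ 0.2184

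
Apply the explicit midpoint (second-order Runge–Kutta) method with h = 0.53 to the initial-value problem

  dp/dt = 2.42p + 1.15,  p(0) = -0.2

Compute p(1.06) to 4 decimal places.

2.1783

Midpoint: k1 = f(t_n, p_n); k2 = f(t_n + h/2, p_n + (h/2)·k1); p_{n+1} = p_n + h·k2.
t=0.000000, p=-0.200000:
  k1 = f(0.000000, -0.200000) = 0.666000
  k2 = f(0.265000, -0.023510) = 1.093106
  p ← -0.200000 + 0.53·1.093106 = 0.379346
t=0.530000, p=0.379346:
  k1 = f(0.530000, 0.379346) = 2.068017
  k2 = f(0.795000, 0.927371) = 3.394237
  p ← 0.379346 + 0.53·3.394237 = 2.178292
p(1.06) ≈ 2.1783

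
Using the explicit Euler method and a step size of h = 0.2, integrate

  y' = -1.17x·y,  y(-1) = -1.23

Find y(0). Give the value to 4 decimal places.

Euler: y_{n+1} = y_n + h·f(x_n, y_n).
x=-1.000000, y=-1.230000: f=-1.439100 → y ← -1.230000 + 0.2·(-1.439100) = -1.517820
x=-0.800000, y=-1.517820: f=-1.420680 → y ← -1.517820 + 0.2·(-1.420680) = -1.801956
x=-0.600000, y=-1.801956: f=-1.264973 → y ← -1.801956 + 0.2·(-1.264973) = -2.054951
x=-0.400000, y=-2.054951: f=-0.961717 → y ← -2.054951 + 0.2·(-0.961717) = -2.247294
x=-0.200000, y=-2.247294: f=-0.525867 → y ← -2.247294 + 0.2·(-0.525867) = -2.352467
y(0) ≈ -2.3525

-2.3525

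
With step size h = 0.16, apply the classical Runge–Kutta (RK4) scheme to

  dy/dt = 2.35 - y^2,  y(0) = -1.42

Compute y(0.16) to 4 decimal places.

-1.3527

RK4: k1 = f(t_n, y_n); k2 = f(t_n + h/2, y_n + (h/2)·k1); k3 = f(t_n + h/2, y_n + (h/2)·k2); k4 = f(t_n + h, y_n + h·k3); y_{n+1} = y_n + (h/6)·(k1 + 2k2 + 2k3 + k4).
t=0.000000, y=-1.420000:
  k1 = f(0.000000, -1.420000) = 0.333600
  k2 = f(0.080000, -1.393312) = 0.408682
  k3 = f(0.080000, -1.387305) = 0.425384
  k4 = f(0.160000, -1.351939) = 0.522262
  y ← -1.420000 + (0.16/6)·(k1 + 2k2 + 2k3 + k4) = -1.352694
y(0.16) ≈ -1.3527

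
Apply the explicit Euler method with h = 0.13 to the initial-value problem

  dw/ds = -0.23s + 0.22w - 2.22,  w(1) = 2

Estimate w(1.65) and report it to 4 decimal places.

Euler: w_{n+1} = w_n + h·f(s_n, w_n).
s=1.000000, w=2.000000: f=-2.010000 → w ← 2.000000 + 0.13·(-2.010000) = 1.738700
s=1.130000, w=1.738700: f=-2.097386 → w ← 1.738700 + 0.13·(-2.097386) = 1.466040
s=1.260000, w=1.466040: f=-2.187271 → w ← 1.466040 + 0.13·(-2.187271) = 1.181695
s=1.390000, w=1.181695: f=-2.279727 → w ← 1.181695 + 0.13·(-2.279727) = 0.885330
s=1.520000, w=0.885330: f=-2.374827 → w ← 0.885330 + 0.13·(-2.374827) = 0.576602
w(1.65) ≈ 0.5766

0.5766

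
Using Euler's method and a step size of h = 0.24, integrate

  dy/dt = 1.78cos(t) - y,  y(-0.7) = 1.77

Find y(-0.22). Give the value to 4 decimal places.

Euler: y_{n+1} = y_n + h·f(t_n, y_n).
t=-0.700000, y=1.770000: f=-0.408581 → y ← 1.770000 + 0.24·(-0.408581) = 1.671941
t=-0.460000, y=1.671941: f=-0.076967 → y ← 1.671941 + 0.24·(-0.076967) = 1.653468
y(-0.22) ≈ 1.6535

1.6535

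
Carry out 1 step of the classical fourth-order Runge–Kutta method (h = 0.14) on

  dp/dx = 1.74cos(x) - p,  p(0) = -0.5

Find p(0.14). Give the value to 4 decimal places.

RK4: k1 = f(x_n, p_n); k2 = f(x_n + h/2, p_n + (h/2)·k1); k3 = f(x_n + h/2, p_n + (h/2)·k2); k4 = f(x_n + h, p_n + h·k3); p_{n+1} = p_n + (h/6)·(k1 + 2k2 + 2k3 + k4).
x=0.000000, p=-0.500000:
  k1 = f(0.000000, -0.500000) = 2.240000
  k2 = f(0.070000, -0.343200) = 2.078939
  k3 = f(0.070000, -0.354474) = 2.090213
  k4 = f(0.140000, -0.207370) = 1.930346
  p ← -0.500000 + (0.14/6)·(k1 + 2k2 + 2k3 + k4) = -0.208132
p(0.14) ≈ -0.2081

-0.2081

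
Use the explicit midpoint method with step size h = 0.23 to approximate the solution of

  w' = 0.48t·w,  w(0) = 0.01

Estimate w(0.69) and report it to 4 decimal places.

0.0112

Midpoint: k1 = f(t_n, w_n); k2 = f(t_n + h/2, w_n + (h/2)·k1); w_{n+1} = w_n + h·k2.
t=0.000000, w=0.010000:
  k1 = f(0.000000, 0.010000) = 0.000000
  k2 = f(0.115000, 0.010000) = 0.000552
  w ← 0.010000 + 0.23·0.000552 = 0.010127
t=0.230000, w=0.010127:
  k1 = f(0.230000, 0.010127) = 0.001118
  k2 = f(0.345000, 0.010256) = 0.001698
  w ← 0.010127 + 0.23·0.001698 = 0.010518
t=0.460000, w=0.010518:
  k1 = f(0.460000, 0.010518) = 0.002322
  k2 = f(0.575000, 0.010785) = 0.002977
  w ← 0.010518 + 0.23·0.002977 = 0.011202
w(0.69) ≈ 0.0112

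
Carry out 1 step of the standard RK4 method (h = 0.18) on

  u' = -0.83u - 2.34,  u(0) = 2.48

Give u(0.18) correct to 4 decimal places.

RK4: k1 = f(t_n, u_n); k2 = f(t_n + h/2, u_n + (h/2)·k1); k3 = f(t_n + h/2, u_n + (h/2)·k2); k4 = f(t_n + h, u_n + h·k3); u_{n+1} = u_n + (h/6)·(k1 + 2k2 + 2k3 + k4).
t=0.000000, u=2.480000:
  k1 = f(0.000000, 2.480000) = -4.398400
  k2 = f(0.090000, 2.084144) = -4.069840
  k3 = f(0.090000, 2.113714) = -4.094383
  k4 = f(0.180000, 1.743011) = -3.786699
  u ← 2.480000 + (0.18/6)·(k1 + 2k2 + 2k3 + k4) = 1.744594
u(0.18) ≈ 1.7446

1.7446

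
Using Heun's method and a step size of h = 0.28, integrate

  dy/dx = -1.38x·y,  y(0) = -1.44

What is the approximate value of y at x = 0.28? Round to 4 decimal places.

Heun: k1 = f(x_n, y_n); k2 = f(x_n + h, y_n + h·k1); y_{n+1} = y_n + (h/2)·(k1 + k2).
x=0.000000, y=-1.440000:
  k1 = f(0.000000, -1.440000) = 0.000000
  k2 = f(0.280000, -1.440000) = 0.556416
  y ← -1.440000 + (0.28/2)·(0.000000 + 0.556416) = -1.362102
y(0.28) ≈ -1.3621

-1.3621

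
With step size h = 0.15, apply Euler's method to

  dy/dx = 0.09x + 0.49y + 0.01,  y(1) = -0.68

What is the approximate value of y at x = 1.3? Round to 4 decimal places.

Euler: y_{n+1} = y_n + h·f(x_n, y_n).
x=1.000000, y=-0.680000: f=-0.233200 → y ← -0.680000 + 0.15·(-0.233200) = -0.714980
x=1.150000, y=-0.714980: f=-0.236840 → y ← -0.714980 + 0.15·(-0.236840) = -0.750506
y(1.3) ≈ -0.7505

-0.7505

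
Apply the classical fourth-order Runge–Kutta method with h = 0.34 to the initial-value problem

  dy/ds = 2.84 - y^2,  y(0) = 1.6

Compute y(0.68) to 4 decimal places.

RK4: k1 = f(s_n, y_n); k2 = f(s_n + h/2, y_n + (h/2)·k1); k3 = f(s_n + h/2, y_n + (h/2)·k2); k4 = f(s_n + h, y_n + h·k3); y_{n+1} = y_n + (h/6)·(k1 + 2k2 + 2k3 + k4).
s=0.000000, y=1.600000:
  k1 = f(0.000000, 1.600000) = 0.280000
  k2 = f(0.170000, 1.647600) = 0.125414
  k3 = f(0.170000, 1.621320) = 0.211320
  k4 = f(0.340000, 1.671849) = 0.044921
  y ← 1.600000 + (0.34/6)·(k1 + 2k2 + 2k3 + k4) = 1.656575
s=0.340000, y=1.656575:
  k1 = f(0.340000, 1.656575) = 0.095758
  k2 = f(0.510000, 1.672854) = 0.041559
  k3 = f(0.510000, 1.663640) = 0.072301
  k4 = f(0.680000, 1.681158) = 0.013709
  y ← 1.656575 + (0.34/6)·(k1 + 2k2 + 2k3 + k4) = 1.675683
y(0.68) ≈ 1.6757

1.6757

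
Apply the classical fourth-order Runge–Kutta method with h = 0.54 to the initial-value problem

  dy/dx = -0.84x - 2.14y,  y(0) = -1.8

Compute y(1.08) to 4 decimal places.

-0.4555

RK4: k1 = f(x_n, y_n); k2 = f(x_n + h/2, y_n + (h/2)·k1); k3 = f(x_n + h/2, y_n + (h/2)·k2); k4 = f(x_n + h, y_n + h·k3); y_{n+1} = y_n + (h/6)·(k1 + 2k2 + 2k3 + k4).
x=0.000000, y=-1.800000:
  k1 = f(0.000000, -1.800000) = 3.852000
  k2 = f(0.270000, -0.759960) = 1.399514
  k3 = f(0.270000, -1.422131) = 2.816561
  k4 = f(0.540000, -0.279057) = 0.143583
  y ← -1.800000 + (0.54/6)·(k1 + 2k2 + 2k3 + k4) = -0.681504
x=0.540000, y=-0.681504:
  k1 = f(0.540000, -0.681504) = 1.004819
  k2 = f(0.810000, -0.410203) = 0.197434
  k3 = f(0.810000, -0.628197) = 0.663941
  k4 = f(1.080000, -0.322976) = -0.216032
  y ← -0.681504 + (0.54/6)·(k1 + 2k2 + 2k3 + k4) = -0.455466
y(1.08) ≈ -0.4555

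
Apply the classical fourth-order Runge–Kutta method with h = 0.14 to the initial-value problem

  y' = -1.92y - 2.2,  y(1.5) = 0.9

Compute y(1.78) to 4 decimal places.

RK4: k1 = f(t_n, y_n); k2 = f(t_n + h/2, y_n + (h/2)·k1); k3 = f(t_n + h/2, y_n + (h/2)·k2); k4 = f(t_n + h, y_n + h·k3); y_{n+1} = y_n + (h/6)·(k1 + 2k2 + 2k3 + k4).
t=1.500000, y=0.900000:
  k1 = f(1.500000, 0.900000) = -3.928000
  k2 = f(1.570000, 0.625040) = -3.400077
  k3 = f(1.570000, 0.661995) = -3.471030
  k4 = f(1.640000, 0.414056) = -2.994987
  y ← 0.900000 + (0.14/6)·(k1 + 2k2 + 2k3 + k4) = 0.417812
t=1.640000, y=0.417812:
  k1 = f(1.640000, 0.417812) = -3.002199
  k2 = f(1.710000, 0.207658) = -2.598703
  k3 = f(1.710000, 0.235903) = -2.652933
  k4 = f(1.780000, 0.046401) = -2.289091
  y ← 0.417812 + (0.14/6)·(k1 + 2k2 + 2k3 + k4) = 0.049272
y(1.78) ≈ 0.0493

0.0493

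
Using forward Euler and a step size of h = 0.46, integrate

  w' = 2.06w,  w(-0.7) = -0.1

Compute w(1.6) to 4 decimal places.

Euler: w_{n+1} = w_n + h·f(t_n, w_n).
t=-0.700000, w=-0.100000: f=-0.206000 → w ← -0.100000 + 0.46·(-0.206000) = -0.194760
t=-0.240000, w=-0.194760: f=-0.401206 → w ← -0.194760 + 0.46·(-0.401206) = -0.379315
t=0.220000, w=-0.379315: f=-0.781388 → w ← -0.379315 + 0.46·(-0.781388) = -0.738753
t=0.680000, w=-0.738753: f=-1.521831 → w ← -0.738753 + 0.46·(-1.521831) = -1.438795
t=1.140000, w=-1.438795: f=-2.963919 → w ← -1.438795 + 0.46·(-2.963919) = -2.802198
w(1.6) ≈ -2.8022

-2.8022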